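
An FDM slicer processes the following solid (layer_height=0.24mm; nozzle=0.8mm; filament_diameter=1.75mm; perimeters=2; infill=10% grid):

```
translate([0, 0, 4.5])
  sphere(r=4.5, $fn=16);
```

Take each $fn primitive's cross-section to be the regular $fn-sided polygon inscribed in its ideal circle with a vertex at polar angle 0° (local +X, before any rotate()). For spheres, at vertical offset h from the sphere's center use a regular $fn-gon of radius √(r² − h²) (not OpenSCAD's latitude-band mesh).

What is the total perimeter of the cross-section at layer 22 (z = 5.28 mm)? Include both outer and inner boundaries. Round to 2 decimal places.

27.67 mm

At z = 5.28 mm: the r=4.5 sphere slices to a regular 16-gon of circumradius 4.432 (√(r²−h²) with h=0.78 from center) (perimeter = 2·16·4.432·sin(180°/16) = 27.67 mm). Overall, the cross-section is a single solid region. Total boundary length (outer) = 27.67 mm.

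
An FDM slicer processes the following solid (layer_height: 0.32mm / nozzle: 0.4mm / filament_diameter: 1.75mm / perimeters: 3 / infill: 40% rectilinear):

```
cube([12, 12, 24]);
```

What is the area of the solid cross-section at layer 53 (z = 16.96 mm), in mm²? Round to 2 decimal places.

144.00 mm²

At z = 16.96 mm: the cube (footprint 12×12) is included at this height (area 144.00 mm²). Overall, the cross-section is a single solid region. Net area = 144.00 mm².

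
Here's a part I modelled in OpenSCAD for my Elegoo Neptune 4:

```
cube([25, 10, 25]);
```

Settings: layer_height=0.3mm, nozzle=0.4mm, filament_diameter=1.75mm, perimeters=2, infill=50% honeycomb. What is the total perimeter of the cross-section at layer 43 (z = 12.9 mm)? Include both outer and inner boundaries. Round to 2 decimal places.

70.00 mm

At z = 12.9 mm: the cube is present — its section is the full 25×10 rectangle (perimeter 70.00 mm). Overall, the cross-section is a single solid region. Total boundary length (outer) = 70.00 mm.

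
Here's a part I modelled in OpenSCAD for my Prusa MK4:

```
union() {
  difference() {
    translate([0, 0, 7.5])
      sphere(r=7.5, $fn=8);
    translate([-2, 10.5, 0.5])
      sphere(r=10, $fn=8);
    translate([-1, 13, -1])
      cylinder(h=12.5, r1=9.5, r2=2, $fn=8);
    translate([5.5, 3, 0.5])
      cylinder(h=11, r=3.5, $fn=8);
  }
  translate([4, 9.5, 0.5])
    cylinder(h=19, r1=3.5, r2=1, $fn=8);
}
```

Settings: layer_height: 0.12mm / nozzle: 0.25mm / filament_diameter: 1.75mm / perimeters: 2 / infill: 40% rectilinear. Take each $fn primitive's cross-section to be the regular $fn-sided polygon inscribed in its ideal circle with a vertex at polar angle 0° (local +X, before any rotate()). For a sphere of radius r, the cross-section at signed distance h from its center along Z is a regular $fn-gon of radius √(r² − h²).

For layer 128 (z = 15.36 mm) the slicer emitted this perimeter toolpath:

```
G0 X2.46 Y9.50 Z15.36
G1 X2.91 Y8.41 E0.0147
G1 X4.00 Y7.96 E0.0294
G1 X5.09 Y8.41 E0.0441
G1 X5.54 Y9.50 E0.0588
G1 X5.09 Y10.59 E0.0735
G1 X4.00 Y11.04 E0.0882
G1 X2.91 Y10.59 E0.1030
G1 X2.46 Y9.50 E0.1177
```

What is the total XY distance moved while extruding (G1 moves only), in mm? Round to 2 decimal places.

9.43 mm

Sum the Euclidean lengths of each G1 segment: total = 9.43 mm.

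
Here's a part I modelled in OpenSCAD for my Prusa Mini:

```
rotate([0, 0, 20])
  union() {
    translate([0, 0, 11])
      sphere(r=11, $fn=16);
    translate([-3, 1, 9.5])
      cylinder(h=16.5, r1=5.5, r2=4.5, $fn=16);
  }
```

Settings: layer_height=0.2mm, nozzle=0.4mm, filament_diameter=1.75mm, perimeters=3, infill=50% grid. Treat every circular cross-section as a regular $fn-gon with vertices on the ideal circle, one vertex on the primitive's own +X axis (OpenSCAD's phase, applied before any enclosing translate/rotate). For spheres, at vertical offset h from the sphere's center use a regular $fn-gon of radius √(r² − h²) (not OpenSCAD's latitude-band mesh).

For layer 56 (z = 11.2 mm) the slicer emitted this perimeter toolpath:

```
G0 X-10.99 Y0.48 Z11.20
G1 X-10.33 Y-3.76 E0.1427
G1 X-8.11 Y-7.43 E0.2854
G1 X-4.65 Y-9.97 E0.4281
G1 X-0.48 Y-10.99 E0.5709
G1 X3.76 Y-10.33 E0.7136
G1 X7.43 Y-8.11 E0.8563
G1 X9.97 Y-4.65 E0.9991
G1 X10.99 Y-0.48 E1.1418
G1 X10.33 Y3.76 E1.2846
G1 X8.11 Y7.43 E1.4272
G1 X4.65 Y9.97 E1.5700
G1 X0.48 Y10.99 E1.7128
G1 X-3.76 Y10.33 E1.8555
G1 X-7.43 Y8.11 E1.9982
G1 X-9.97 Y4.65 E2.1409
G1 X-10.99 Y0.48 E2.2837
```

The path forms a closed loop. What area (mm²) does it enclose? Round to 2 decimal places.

370.33 mm²

Apply the shoelace formula to the sequence of (X, Y) vertices; enclosed area = 370.33 mm².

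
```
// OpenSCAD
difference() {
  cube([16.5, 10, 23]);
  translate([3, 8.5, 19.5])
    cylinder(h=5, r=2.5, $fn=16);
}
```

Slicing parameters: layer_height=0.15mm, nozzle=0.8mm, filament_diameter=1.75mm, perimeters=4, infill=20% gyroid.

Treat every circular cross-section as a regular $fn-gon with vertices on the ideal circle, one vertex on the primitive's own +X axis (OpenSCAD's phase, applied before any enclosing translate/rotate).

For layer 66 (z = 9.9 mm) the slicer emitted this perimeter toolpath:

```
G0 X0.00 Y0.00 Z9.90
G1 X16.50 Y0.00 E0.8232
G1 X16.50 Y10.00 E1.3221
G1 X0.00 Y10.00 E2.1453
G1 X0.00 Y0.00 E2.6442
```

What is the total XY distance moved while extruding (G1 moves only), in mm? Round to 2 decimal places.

53.00 mm

Sum the Euclidean lengths of each G1 segment: total = 53.00 mm.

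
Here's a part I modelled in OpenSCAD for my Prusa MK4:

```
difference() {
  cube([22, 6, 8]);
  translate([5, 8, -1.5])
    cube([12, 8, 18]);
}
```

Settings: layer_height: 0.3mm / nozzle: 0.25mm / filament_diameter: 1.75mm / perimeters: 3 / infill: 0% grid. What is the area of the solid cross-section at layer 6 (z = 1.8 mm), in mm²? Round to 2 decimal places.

132.00 mm²

At z = 1.8 mm: the cube is present — its section is the full 22×6 rectangle (area 132.00 mm²); the cube at (5, 8) is present — its section is the full 12×8 rectangle (area 96.00 mm²); Taking the first minus the rest: starting from the 22×6 cube (132.00 mm²), the 12×8 cube at (5, 8) misses the remaining region (no effect) — area = 132.00 mm². Overall, the cross-section is a single solid region. Net area = 132.00 mm².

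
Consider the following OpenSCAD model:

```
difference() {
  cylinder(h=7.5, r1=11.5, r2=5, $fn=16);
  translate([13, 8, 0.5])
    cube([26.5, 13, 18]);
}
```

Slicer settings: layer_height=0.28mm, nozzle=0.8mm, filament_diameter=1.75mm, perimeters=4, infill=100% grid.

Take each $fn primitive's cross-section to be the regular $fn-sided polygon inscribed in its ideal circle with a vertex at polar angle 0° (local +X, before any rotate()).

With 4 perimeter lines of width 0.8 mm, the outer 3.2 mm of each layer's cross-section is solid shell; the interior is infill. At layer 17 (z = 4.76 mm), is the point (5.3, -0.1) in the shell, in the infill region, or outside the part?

At z = 4.76 mm: the cone (r1=11.5→r2=5) has section circumradius 7.375 here — a regular 16-gon; the cube at (13, 8) is present — its section is the full 26.5×13 rectangle; After the difference (first − rest): starting from the cone, the 26.5×13 cube at (13, 8) misses the remaining region (no effect) — 1 connected region. Overall, the cross-section is a single solid region. The nearest boundary edge runs (7.37, 0.00)→(6.81, -2.82); distance from the point to it = 2.02 mm. The point is inside the cross-section, 2.02 mm from the nearest boundary — within the 3.2 mm shell band (4 × 0.8).

shell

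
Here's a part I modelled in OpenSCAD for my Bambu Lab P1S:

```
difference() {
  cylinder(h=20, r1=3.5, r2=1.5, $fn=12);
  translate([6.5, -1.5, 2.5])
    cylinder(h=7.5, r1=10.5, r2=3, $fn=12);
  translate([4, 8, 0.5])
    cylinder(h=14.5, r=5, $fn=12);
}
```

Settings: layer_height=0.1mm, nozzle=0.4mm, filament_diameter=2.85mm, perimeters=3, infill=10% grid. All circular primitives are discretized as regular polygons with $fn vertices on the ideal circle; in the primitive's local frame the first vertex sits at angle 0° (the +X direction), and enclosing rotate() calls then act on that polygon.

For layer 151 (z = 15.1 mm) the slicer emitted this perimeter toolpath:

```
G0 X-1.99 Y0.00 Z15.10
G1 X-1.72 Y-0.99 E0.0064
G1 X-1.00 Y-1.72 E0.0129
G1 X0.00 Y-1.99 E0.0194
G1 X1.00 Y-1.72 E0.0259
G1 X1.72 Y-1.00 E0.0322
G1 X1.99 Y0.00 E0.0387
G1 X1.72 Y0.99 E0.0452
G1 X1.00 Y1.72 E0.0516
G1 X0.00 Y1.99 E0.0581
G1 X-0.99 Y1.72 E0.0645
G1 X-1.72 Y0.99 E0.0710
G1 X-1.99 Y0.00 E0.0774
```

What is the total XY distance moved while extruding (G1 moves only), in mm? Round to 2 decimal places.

Sum the Euclidean lengths of each G1 segment: total = 12.35 mm.

12.35 mm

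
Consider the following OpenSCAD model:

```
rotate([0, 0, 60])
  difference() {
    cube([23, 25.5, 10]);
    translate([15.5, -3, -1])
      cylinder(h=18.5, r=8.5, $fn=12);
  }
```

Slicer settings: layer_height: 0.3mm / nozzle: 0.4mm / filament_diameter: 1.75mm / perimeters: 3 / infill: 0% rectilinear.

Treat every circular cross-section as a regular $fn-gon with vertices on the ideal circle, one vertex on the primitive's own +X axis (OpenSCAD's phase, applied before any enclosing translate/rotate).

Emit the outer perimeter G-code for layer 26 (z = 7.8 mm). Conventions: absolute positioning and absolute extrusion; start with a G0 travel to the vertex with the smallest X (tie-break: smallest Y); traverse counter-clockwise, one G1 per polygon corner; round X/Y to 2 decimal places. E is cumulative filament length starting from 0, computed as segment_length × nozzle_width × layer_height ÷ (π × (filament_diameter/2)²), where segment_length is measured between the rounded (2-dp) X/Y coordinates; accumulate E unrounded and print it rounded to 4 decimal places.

G0 X-22.08 Y12.75 Z7.80
G1 X0.00 Y0.00 E1.2720
G1 X3.90 Y6.76 E1.6614
G1 X2.99 Y7.67 E1.7256
G1 X1.85 Y11.92 E1.9451
G1 X2.99 Y16.17 E2.1647
G1 X6.10 Y19.28 E2.3841
G1 X10.35 Y20.42 E2.6036
G1 X10.87 Y20.28 E2.6305
G1 X-10.58 Y32.67 E3.8663
G1 X-22.08 Y12.75 E5.0139

At z = 7.8 mm: the cube (footprint 23×25.5) is included at this height; the r=8.5 cylinder at (15.5, -3) contributes a regular 12-gon of circumradius 8.5; Subtracting the remaining from the first: starting from the 23×25.5 cube, the r=8.5 cylinder at (15.5, -3) partially overlaps it — only the 59.71 mm² overlap (of its 216.75 mm²) is removed, clipping the outline — 1 connected region; (rotated 60° about Z; rotation is an isometry so areas/perimeters/island counts are preserved). The outline is a single polygon with 10 vertices. Extrusion per mm of travel: 0.4 × 0.3 / (π × 0.875²) = 0.049890. Accumulating E over each segment gives final E = 5.0139.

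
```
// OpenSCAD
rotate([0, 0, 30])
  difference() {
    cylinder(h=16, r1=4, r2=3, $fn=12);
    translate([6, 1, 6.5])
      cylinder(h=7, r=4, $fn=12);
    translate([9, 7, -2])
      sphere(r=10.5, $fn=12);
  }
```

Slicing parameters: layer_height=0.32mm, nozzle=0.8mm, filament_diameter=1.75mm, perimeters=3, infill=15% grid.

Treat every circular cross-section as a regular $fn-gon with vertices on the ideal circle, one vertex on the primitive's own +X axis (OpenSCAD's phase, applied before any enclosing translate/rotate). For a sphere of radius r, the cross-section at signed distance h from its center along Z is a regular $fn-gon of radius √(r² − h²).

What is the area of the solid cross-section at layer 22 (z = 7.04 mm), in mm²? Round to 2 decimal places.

At z = 7.04 mm: the cone: at t=0.440 of its height the radius interpolates to r₁+(r₂−r₁)t = 3.560, giving a regular 12-gon of that circumradius (area = (12/2)·3.560²·sin(360°/12) = 38.02 mm²); the r=4 cylinder at (6, 1) contributes a regular 12-gon of circumradius 4 (area = (12/2)·4.000²·sin(360°/12) = 48.00 mm²); the sphere at (9, 7): section is a regular 12-gon, circumradius = √(r²−h²) = √(10.5²−9.04²) = 5.341 (area = (12/2)·5.341²·sin(360°/12) = 85.59 mm²); After the difference (first − rest): starting from the cone (38.02 mm²), the r=4 cylinder at (6, 1) partially overlaps it — only the 3.69 mm² overlap (of its 48.00 mm²) is removed, clipping the outline; the r=10.5 sphere at (9, 7) misses the remaining region (no effect) — area = 34.33 mm²; (whole slice rotated 30° about Z — lengths, areas and connectivity unchanged). Overall, the cross-section is a single solid region. Net area = 34.33 mm².

34.33 mm²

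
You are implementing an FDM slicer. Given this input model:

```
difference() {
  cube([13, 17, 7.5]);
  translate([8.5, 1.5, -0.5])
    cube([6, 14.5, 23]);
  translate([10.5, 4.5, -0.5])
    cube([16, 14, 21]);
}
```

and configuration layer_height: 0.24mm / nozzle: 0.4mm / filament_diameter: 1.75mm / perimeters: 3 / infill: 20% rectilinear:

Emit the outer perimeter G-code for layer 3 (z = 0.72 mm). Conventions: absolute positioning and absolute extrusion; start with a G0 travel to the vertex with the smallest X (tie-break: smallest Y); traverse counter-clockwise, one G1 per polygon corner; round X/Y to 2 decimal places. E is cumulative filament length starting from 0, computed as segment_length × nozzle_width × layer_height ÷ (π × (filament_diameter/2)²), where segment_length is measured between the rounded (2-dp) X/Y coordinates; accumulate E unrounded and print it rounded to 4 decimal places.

G0 X0.00 Y0.00 Z0.72
G1 X13.00 Y0.00 E0.5189
G1 X13.00 Y1.50 E0.5787
G1 X8.50 Y1.50 E0.7583
G1 X8.50 Y16.00 E1.3371
G1 X10.50 Y16.00 E1.4169
G1 X10.50 Y17.00 E1.4568
G1 X0.00 Y17.00 E1.8759
G1 X0.00 Y0.00 E2.5544

At z = 0.72 mm: the cube is present — its section is the full 13×17 rectangle; the 6×14.5 cube at (8.5, 1.5) contributes its full rectangle; the cube at (10.5, 4.5) is present — its section is the full 16×14 rectangle; After the difference (first − rest): starting from the 13×17 cube, the 6×14.5 cube at (8.5, 1.5) partially overlaps it — only the 65.25 mm² overlap (of its 87.00 mm²) is removed, clipping the outline; the 16×14 cube at (10.5, 4.5) partially overlaps it — only the 2.50 mm² overlap (of its 224.00 mm²) is removed, clipping the outline — 1 connected region. The outline is a single polygon with 8 vertices. Extrusion per mm of travel: 0.4 × 0.24 / (π × 0.875²) = 0.039912. Accumulating E over each segment gives final E = 2.5544.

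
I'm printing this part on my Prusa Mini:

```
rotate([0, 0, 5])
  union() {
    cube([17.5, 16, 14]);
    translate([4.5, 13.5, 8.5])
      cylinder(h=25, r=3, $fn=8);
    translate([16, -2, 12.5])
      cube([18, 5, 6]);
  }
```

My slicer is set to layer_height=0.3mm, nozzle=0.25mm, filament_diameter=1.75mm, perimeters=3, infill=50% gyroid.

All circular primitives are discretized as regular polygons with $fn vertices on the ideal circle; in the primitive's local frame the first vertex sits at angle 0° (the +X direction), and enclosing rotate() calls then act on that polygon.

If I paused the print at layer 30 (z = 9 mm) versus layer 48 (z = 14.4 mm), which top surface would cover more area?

Layer 30 (z = 9): the cube is present — its section is the full 17.5×16 rectangle (area 280.00 mm²); the r=3 cylinder at (4.5, 13.5) gives a regular 8-gon of circumradius 3 (constant along its height) (area = (8/2)·3.000²·sin(360°/8) = 25.46 mm²); the cube at (16, -2) does not reach this height (z outside [12.5, 18.5]); Merging all regions: the regions partially overlap — summed areas 305.46 mm² minus the doubly-counted overlap 24.85 mm² gives 280.60 mm² — area = 280.60 mm²; (rotated 5° about Z; rotation is an isometry so areas/perimeters/island counts are preserved). So its area = 280.60 mm². Layer 48 (z = 14.4): the cube does not reach this height (z outside [0, 14]); the cylinder at (4.5, 13.5): section is a regular 8-gon, circumradius r=3 (area = (8/2)·3.000²·sin(360°/8) = 25.46 mm²); the cube at (16, -2) (footprint 18×5) is included at this height (area 90.00 mm²); Taking the union: the 2 present regions are separate (no shared area or edge), so areas and boundary lengths simply add and each stays a separate island — area = 115.46 mm²; (rotated 5° about Z; rotation is an isometry so areas/perimeters/island counts are preserved). So its area = 115.46 mm². Layer 30 is larger (280.60 vs 115.46 mm²).

layer 30 (z = 9 mm)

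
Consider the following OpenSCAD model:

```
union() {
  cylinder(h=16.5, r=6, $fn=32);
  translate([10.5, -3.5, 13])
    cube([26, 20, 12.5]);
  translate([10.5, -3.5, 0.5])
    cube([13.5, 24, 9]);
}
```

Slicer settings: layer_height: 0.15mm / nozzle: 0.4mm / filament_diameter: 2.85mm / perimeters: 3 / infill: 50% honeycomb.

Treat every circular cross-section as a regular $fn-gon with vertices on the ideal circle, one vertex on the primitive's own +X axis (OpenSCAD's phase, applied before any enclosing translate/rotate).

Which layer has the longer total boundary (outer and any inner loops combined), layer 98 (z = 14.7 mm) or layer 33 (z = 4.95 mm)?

Layer 98 (z = 14.7): the r=6 cylinder gives a regular 32-gon of circumradius 6 (constant along its height) (perimeter = 2·32·6.000·sin(180°/32) = 37.64 mm); the cube at (10.5, -3.5) is present — its section is the full 26×20 rectangle (perimeter 92.00 mm); the cube at (10.5, -3.5) is not intersected at this z (z outside [0.5, 9.5]); Taking the union: the 2 present regions are separate (no shared area or edge), so areas and boundary lengths simply add and each stays a separate island — boundary = 129.64 mm. So its perimeter = 129.64 mm. Layer 33 (z = 4.95): the r=6 cylinder gives a regular 32-gon of circumradius 6 (constant along its height) (perimeter = 2·32·6.000·sin(180°/32) = 37.64 mm); the cube at (10.5, -3.5) is not intersected at this z (z outside [13, 25.5]); the cube at (10.5, -3.5) is present — its section is the full 13.5×24 rectangle (perimeter 75.00 mm); Taking the union: the 2 present regions are separate (no shared area or edge), so areas and boundary lengths simply add and each stays a separate island — boundary = 112.64 mm. So its perimeter = 112.64 mm. Layer 98 is larger (129.64 vs 112.64 mm).

layer 98 (z = 14.7 mm)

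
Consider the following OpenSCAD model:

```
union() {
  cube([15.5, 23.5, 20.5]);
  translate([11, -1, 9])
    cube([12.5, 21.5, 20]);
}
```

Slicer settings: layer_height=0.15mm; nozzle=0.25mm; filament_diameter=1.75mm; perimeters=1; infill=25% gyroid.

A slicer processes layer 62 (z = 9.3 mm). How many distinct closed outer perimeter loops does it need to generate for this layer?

1

At z = 9.3 mm: the cube is present — its section is the full 15.5×23.5 rectangle; the cube at (11, -1) is present — its section is the full 12.5×21.5 rectangle; Merging all regions: the regions partially overlap (shared area 92.25 mm²), so overlapping operands fuse into one piece — 1 connected region. The result has 1 disconnected region.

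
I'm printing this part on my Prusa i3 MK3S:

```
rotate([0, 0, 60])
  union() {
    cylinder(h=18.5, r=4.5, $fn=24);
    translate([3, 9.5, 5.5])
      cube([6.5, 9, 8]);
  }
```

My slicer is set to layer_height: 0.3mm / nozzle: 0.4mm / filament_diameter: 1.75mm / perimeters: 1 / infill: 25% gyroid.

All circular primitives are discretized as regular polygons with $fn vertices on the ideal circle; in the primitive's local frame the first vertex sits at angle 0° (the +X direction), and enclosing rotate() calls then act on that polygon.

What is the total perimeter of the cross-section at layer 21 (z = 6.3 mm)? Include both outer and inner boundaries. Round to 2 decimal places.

59.19 mm

At z = 6.3 mm: the cylinder: section is a regular 24-gon, circumradius r=4.5 (perimeter = 2·24·4.500·sin(180°/24) = 28.19 mm); the cube at (3, 9.5) (footprint 6.5×9) is included at this height (perimeter 31.00 mm); Merging all regions: the 2 present regions are separate (no shared area or edge), so areas and boundary lengths simply add and each stays a separate island — boundary = 59.19 mm; (rotated 60° about Z; rotation is an isometry so areas/perimeters/island counts are preserved). Overall, the cross-section has 2 separate islands. Total boundary length (outer) = 59.19 mm.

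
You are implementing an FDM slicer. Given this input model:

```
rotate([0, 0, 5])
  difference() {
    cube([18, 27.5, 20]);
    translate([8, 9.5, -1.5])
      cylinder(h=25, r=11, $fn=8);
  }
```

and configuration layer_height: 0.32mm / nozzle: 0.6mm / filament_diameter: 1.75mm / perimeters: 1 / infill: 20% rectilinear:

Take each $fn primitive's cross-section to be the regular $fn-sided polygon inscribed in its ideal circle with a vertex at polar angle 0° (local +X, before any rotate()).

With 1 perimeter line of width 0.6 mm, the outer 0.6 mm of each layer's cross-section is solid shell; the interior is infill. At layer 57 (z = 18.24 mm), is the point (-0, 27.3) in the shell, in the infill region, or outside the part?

shell

At z = 18.24 mm: the cube (footprint 18×27.5) is included at this height; the r=11 cylinder at (8, 9.5) gives a regular 8-gon of circumradius 11 (constant along its height); After the difference (first − rest): starting from the 18×27.5 cube, the r=11 cylinder at (8, 9.5) partially overlaps it — only the 312.67 mm² overlap (of its 342.24 mm²) is removed, clipping the outline — 3 connected regions; (rotated 5° about Z; rotation is an isometry so areas/perimeters/island counts are preserved). Overall, the cross-section has 3 separate islands. Undo the 5° rotation: the query point maps to (2.379, 27.196) in the un-rotated model frame. The nearest boundary edge runs (0.00, 27.50)→(18.00, 27.50); distance from the point to it = 0.30 mm. (Shell/infill is judged within the island containing the point — the largest one.) The point is inside the cross-section, 0.30 mm from the nearest boundary — within the 0.6 mm shell band (1 × 0.6).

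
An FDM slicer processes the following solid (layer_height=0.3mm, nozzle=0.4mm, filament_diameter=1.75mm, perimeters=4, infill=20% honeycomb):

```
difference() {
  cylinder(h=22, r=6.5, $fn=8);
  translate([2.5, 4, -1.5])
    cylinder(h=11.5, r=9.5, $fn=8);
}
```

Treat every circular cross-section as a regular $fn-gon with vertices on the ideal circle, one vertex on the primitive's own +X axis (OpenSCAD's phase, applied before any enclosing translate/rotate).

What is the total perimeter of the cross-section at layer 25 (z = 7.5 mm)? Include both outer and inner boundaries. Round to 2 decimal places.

At z = 7.5 mm: the cylinder: section is a regular 8-gon, circumradius r=6.5 (perimeter = 2·8·6.500·sin(180°/8) = 39.80 mm); the r=9.5 cylinder at (2.5, 4) contributes a regular 8-gon of circumradius 9.5 (perimeter = 2·8·9.500·sin(180°/8) = 58.17 mm); After the difference (first − rest): starting from the r=6.5 cylinder, the r=9.5 cylinder at (2.5, 4) partially overlaps it — only the 102.99 mm² overlap (of its 255.27 mm²) is removed, clipping the outline — boundary = 25.80 mm. Overall, the cross-section is a single solid region. Total boundary length (outer) = 25.80 mm.

25.80 mm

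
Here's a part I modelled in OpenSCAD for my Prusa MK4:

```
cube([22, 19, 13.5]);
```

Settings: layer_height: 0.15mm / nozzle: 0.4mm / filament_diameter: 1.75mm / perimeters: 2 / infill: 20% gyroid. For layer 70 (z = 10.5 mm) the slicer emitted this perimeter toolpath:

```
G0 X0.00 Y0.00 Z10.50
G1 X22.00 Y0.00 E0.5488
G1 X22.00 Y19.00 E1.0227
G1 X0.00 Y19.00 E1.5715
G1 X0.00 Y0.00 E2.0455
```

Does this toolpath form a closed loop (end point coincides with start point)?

Start point (G0): (0.00, 0.00). End point (last G1): the path returns to the start — closed.

yes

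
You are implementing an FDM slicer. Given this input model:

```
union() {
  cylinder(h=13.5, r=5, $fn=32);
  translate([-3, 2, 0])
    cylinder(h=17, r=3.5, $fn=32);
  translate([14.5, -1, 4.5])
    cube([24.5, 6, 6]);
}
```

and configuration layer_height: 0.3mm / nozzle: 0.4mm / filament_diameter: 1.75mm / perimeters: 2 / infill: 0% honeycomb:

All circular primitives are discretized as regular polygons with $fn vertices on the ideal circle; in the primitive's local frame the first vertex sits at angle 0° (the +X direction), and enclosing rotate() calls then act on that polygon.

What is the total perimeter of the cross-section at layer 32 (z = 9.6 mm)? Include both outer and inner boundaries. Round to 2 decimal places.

95.68 mm

At z = 9.6 mm: the cylinder: section is a regular 32-gon, circumradius r=5 (perimeter = 2·32·5.000·sin(180°/32) = 31.37 mm); the cylinder at (-3, 2): section is a regular 32-gon, circumradius r=3.5 (perimeter = 2·32·3.500·sin(180°/32) = 21.96 mm); the cube at (14.5, -1) is present — its section is the full 24.5×6 rectangle (perimeter 61.00 mm); Merging all regions: the regions partially overlap (shared area 25.64 mm²), so the edge portions inside another operand are dropped and the merged outline is re-measured after clipping — boundary = 95.68 mm. Overall, the cross-section has 2 separate islands. Total boundary length (outer) = 95.68 mm.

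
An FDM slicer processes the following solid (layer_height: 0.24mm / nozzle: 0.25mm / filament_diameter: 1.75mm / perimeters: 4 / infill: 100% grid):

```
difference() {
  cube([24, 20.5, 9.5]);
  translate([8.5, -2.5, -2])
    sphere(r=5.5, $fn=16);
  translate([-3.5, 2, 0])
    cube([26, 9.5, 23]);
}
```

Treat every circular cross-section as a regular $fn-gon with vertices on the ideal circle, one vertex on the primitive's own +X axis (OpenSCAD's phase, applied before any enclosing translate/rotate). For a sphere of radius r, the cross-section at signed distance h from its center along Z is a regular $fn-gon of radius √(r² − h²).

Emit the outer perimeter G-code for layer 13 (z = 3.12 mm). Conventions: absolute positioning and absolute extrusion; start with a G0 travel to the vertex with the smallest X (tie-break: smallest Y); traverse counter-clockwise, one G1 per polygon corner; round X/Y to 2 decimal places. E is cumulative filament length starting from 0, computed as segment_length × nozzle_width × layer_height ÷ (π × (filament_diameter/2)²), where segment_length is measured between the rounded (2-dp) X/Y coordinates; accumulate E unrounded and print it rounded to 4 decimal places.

At z = 3.12 mm: the cube is present — its section is the full 24×20.5 rectangle; the r=5.5 sphere at (8.5, -2.5) slices to a regular 16-gon of circumradius 2.009 (√(r²−h²) with h=5.12 from center); the cube at (-3.5, 2) is present — its section is the full 26×9.5 rectangle; After the difference (first − rest): starting from the 24×20.5 cube, the r=5.5 sphere at (8.5, -2.5) misses the remaining region (no effect); the 26×9.5 cube at (-3.5, 2) partially overlaps it — only the 213.75 mm² overlap (of its 247.00 mm²) is removed, clipping the outline — 1 connected region. The outline is a single polygon with 8 vertices. Extrusion per mm of travel: 0.25 × 0.24 / (π × 0.875²) = 0.024945. Accumulating E over each segment gives final E = 3.3426.

G0 X0.00 Y0.00 Z3.12
G1 X24.00 Y0.00 E0.5987
G1 X24.00 Y20.50 E1.1101
G1 X0.00 Y20.50 E1.7087
G1 X0.00 Y11.50 E1.9332
G1 X22.50 Y11.50 E2.4945
G1 X22.50 Y2.00 E2.7315
G1 X0.00 Y2.00 E3.2928
G1 X0.00 Y0.00 E3.3426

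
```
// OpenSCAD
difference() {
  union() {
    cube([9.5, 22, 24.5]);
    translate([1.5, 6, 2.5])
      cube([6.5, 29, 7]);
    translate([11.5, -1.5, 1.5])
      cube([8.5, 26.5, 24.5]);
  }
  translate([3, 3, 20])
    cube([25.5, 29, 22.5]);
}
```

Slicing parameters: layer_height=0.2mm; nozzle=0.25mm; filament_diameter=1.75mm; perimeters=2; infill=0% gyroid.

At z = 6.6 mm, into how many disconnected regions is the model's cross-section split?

At z = 6.6 mm: the 9.5×22 cube contributes its full rectangle; the cube at (1.5, 6) is present — its section is the full 6.5×29 rectangle; the cube at (11.5, -1.5) is present — its section is the full 8.5×26.5 rectangle; Combining (union): the regions partially overlap (shared area 104.00 mm²), so overlapping operands fuse into one piece — 2 connected regions; the cube at (3, 3) is not intersected at this z (z outside [20, 42.5]); Subtracting the remaining from the first: none of the subtracted shapes is present at this height, so the result so far is unchanged — 2 connected regions. The result has 2 disconnected regions.

2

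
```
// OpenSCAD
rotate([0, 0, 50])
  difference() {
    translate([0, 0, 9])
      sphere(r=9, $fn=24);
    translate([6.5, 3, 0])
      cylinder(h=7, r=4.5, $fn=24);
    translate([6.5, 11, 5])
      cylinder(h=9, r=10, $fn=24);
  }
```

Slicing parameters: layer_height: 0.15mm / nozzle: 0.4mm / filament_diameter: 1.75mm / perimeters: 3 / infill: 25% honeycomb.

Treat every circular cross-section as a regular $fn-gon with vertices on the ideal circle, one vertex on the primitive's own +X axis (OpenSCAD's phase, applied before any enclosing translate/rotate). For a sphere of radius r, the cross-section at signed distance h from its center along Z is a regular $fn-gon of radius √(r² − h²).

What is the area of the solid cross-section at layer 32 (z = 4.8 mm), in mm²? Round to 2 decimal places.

At z = 4.8 mm: the r=9 sphere contributes a regular 24-gon of circumradius √(9²−4.2²) = 7.960 (area = (24/2)·7.960²·sin(360°/24) = 196.79 mm²); the r=4.5 cylinder at (6.5, 3) contributes a regular 24-gon of circumradius 4.5 (area = (24/2)·4.500²·sin(360°/24) = 62.89 mm²); the cylinder at (6.5, 11) is not intersected at this z (z outside [5, 14]); Subtracting the remaining from the first: starting from the r=9 sphere (196.79 mm²), the r=4.5 cylinder at (6.5, 3) partially overlaps it — only the 34.24 mm² overlap (of its 62.89 mm²) is removed, clipping the outline — area = 162.55 mm²; (rotated 50° about Z; rotation is an isometry so areas/perimeters/island counts are preserved). Overall, the cross-section is a single solid region. Net area = 162.55 mm².

162.55 mm²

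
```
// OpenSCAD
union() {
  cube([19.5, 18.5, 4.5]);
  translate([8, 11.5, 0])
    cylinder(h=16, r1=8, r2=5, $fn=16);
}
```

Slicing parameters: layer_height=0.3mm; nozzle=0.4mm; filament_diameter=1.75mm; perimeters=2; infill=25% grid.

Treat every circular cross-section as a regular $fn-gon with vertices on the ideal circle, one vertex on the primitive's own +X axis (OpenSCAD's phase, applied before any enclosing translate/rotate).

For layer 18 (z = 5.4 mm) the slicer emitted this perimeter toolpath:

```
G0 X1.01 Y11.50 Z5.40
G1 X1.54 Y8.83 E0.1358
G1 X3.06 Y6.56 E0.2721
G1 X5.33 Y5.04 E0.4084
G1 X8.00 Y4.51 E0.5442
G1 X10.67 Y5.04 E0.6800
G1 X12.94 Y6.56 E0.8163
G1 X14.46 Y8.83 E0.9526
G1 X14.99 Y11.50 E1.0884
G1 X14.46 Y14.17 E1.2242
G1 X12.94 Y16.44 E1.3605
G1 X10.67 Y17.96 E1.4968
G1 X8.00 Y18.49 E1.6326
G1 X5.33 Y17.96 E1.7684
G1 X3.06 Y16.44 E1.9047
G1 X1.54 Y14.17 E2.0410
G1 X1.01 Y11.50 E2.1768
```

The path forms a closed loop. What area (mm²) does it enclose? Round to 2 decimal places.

149.54 mm²

Apply the shoelace formula to the sequence of (X, Y) vertices; enclosed area = 149.54 mm².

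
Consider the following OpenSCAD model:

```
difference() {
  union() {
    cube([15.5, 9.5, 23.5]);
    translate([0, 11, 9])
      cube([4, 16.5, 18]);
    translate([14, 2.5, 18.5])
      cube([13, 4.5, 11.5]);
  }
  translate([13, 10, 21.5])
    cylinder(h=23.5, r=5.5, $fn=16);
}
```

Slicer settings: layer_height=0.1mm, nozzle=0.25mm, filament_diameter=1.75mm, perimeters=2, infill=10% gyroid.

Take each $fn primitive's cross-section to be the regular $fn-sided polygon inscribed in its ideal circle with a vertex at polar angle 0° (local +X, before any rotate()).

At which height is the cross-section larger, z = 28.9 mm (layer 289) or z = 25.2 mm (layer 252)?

Layer 289 (z = 28.9): the cube is not intersected at this z (z outside [0, 23.5]); the cube at (0, 11) is absent (z outside [9, 27]); the cube at (14, 2.5) is present — its section is the full 13×4.5 rectangle (area 58.50 mm²); Combining (union): only the 13×4.5 cube at (14, 2.5) is present, so the union is just that shape — area = 58.50 mm²; the r=5.5 cylinder at (13, 10) contributes a regular 16-gon of circumradius 5.5 (area = (16/2)·5.500²·sin(360°/16) = 92.61 mm²); Subtracting the remaining from the first: starting from that combined region (58.50 mm²), the r=5.5 cylinder at (13, 10) partially overlaps it — only the 5.33 mm² overlap (of its 92.61 mm²) is removed, clipping the outline — area = 53.17 mm². So its area = 53.17 mm². Layer 252 (z = 25.2): the cube is absent (z outside [0, 23.5]); the cube at (0, 11) (footprint 4×16.5) is included at this height (area 66.00 mm²); the 13×4.5 cube at (14, 2.5) contributes its full rectangle (area 58.50 mm²); Merging all regions: the 2 present regions are separate (no shared area or edge), so areas and boundary lengths simply add and each stays a separate island — area = 124.50 mm²; the cylinder at (13, 10): section is a regular 16-gon, circumradius r=5.5 (area = (16/2)·5.500²·sin(360°/16) = 92.61 mm²); Subtracting the remaining from the first: starting from that combined region (124.50 mm²), the r=5.5 cylinder at (13, 10) partially overlaps it — only the 5.33 mm² overlap (of its 92.61 mm²) is removed, clipping the outline — area = 119.17 mm². So its area = 119.17 mm². Layer 252 is larger (119.17 vs 53.17 mm²).

layer 252 (z = 25.2 mm)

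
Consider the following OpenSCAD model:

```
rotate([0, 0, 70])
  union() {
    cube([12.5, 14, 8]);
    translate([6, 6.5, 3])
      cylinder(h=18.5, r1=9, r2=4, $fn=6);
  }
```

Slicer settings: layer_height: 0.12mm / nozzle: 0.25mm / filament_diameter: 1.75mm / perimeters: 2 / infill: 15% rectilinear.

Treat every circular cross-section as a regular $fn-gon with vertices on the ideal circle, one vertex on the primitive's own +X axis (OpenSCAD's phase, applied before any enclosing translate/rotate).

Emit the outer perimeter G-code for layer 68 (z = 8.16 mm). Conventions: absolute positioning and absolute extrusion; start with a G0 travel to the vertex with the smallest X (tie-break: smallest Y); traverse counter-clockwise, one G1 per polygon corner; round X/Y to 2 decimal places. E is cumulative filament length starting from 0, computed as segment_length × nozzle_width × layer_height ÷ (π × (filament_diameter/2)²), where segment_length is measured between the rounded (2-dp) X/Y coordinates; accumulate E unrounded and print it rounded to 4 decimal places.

G0 X-11.55 Y6.54 Z8.16
G1 X-6.66 Y0.71 E0.0949
G1 X0.83 Y2.04 E0.1898
G1 X3.43 Y9.18 E0.2846
G1 X-1.45 Y15.01 E0.3794
G1 X-8.94 Y13.69 E0.4742
G1 X-11.55 Y6.54 E0.5692

At z = 8.16 mm: the cube is absent (z outside [0, 8]); the cone at (6, 6.5) (r1=9→r2=4) has section circumradius 7.605 here — a regular 6-gon; Taking the union: only the cone at (6, 6.5) is present, so the union is just that shape — 1 connected region; (whole slice rotated 70° about Z — lengths, areas and connectivity unchanged). The outline is a single polygon with 6 vertices. Extrusion per mm of travel: 0.25 × 0.12 / (π × 0.875²) = 0.012473. Accumulating E over each segment gives final E = 0.5692.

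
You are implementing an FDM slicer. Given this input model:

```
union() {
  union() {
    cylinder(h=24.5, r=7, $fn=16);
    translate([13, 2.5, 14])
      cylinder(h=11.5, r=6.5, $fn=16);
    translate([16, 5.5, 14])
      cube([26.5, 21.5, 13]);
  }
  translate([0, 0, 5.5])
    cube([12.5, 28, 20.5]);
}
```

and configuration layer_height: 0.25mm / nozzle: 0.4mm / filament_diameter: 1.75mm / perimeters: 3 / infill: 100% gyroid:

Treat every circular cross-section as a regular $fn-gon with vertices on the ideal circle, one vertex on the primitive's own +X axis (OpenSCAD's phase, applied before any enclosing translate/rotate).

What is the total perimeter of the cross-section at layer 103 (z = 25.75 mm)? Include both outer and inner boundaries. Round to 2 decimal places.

177.00 mm

At z = 25.75 mm: the cylinder is absent (z outside [0, 24.5]); the cylinder at (13, 2.5) does not reach this height (z outside [14, 25.5]); the 26.5×21.5 cube at (16, 5.5) contributes its full rectangle (perimeter 96.00 mm); Combining (union): only the 26.5×21.5 cube at (16, 5.5) is present, so the union is just that shape — boundary = 96.00 mm; the cube is present — its section is the full 12.5×28 rectangle (perimeter 81.00 mm); Combining (union): the 2 present regions are separate (no shared area or edge), so areas and boundary lengths simply add and each stays a separate island — boundary = 177.00 mm. Overall, the cross-section has 2 separate islands. Total boundary length (outer) = 177.00 mm.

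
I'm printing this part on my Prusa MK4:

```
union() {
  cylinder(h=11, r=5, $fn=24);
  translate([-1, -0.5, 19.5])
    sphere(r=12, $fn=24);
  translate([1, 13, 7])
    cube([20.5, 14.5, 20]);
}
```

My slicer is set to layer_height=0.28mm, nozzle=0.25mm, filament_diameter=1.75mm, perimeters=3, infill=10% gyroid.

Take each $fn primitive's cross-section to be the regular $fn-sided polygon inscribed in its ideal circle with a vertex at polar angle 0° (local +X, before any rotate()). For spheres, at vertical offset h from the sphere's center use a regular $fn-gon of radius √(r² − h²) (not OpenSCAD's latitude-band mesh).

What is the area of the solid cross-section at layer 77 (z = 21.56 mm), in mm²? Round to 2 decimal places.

731.31 mm²

At z = 21.56 mm: the cylinder is not intersected at this z (z outside [0, 11]); the sphere at (-1, -0.5): section is a regular 24-gon, circumradius = √(r²−h²) = √(12²−2.06²) = 11.822 (area = (24/2)·11.822²·sin(360°/24) = 434.06 mm²); the cube at (1, 13) (footprint 20.5×14.5) is included at this height (area 297.25 mm²); Merging all regions: the 2 present regions are separate (no shared area or edge), so areas and boundary lengths simply add and each stays a separate island — area = 731.31 mm². Overall, the cross-section has 2 separate islands. Net area = 731.31 mm².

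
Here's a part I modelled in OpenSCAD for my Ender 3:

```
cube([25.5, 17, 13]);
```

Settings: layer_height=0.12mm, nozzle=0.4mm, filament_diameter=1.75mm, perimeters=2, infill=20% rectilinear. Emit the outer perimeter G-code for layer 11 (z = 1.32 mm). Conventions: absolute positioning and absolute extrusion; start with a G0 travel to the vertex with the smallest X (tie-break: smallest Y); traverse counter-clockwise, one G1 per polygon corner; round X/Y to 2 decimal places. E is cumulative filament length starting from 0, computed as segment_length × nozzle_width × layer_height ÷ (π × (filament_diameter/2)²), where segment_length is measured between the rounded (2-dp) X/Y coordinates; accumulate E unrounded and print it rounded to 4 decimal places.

At z = 1.32 mm: the cube (footprint 25.5×17) is included at this height. The outline is a single polygon with 4 vertices. Extrusion per mm of travel: 0.4 × 0.12 / (π × 0.875²) = 0.019956. Accumulating E over each segment gives final E = 1.6963.

G0 X0.00 Y0.00 Z1.32
G1 X25.50 Y0.00 E0.5089
G1 X25.50 Y17.00 E0.8481
G1 X0.00 Y17.00 E1.3570
G1 X0.00 Y0.00 E1.6963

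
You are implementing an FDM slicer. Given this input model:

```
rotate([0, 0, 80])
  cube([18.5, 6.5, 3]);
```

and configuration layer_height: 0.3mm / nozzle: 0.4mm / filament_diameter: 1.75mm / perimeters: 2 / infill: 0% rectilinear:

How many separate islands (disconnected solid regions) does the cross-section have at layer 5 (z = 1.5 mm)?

At z = 1.5 mm: the cube is present — its section is the full 18.5×6.5 rectangle; (whole slice rotated 80° about Z — lengths, areas and connectivity unchanged). Overall, the cross-section is a single solid region. Island count = 1.

1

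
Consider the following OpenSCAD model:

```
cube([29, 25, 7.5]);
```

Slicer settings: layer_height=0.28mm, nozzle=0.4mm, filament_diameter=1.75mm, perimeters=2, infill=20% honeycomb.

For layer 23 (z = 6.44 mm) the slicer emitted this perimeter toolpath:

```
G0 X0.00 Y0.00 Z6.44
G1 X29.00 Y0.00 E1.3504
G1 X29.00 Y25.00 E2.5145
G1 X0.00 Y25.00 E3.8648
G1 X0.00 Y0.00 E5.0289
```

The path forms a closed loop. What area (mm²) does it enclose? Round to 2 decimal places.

Apply the shoelace formula to the sequence of (X, Y) vertices; enclosed area = 725.00 mm².

725.00 mm²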